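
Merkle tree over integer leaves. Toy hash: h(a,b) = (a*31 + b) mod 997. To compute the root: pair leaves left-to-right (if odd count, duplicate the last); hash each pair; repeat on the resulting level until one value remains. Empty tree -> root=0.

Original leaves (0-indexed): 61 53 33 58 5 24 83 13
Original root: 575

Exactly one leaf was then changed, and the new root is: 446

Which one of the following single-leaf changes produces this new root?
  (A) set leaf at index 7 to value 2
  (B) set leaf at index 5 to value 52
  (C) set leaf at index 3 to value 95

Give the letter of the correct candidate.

Answer: B

Derivation:
Original leaves: [61, 53, 33, 58, 5, 24, 83, 13]
Target new root: 446
Try each candidate change and compute the resulting root:
Candidate A: set leaf[7] = 2 -> leaves = [61, 53, 33, 58, 5, 24, 83, 2]
  L0: [61, 53, 33, 58, 5, 24, 83, 2]
  L1: h(61,53)=(61*31+53)%997=947 h(33,58)=(33*31+58)%997=84 h(5,24)=(5*31+24)%997=179 h(83,2)=(83*31+2)%997=581 -> [947, 84, 179, 581]
  L2: h(947,84)=(947*31+84)%997=528 h(179,581)=(179*31+581)%997=148 -> [528, 148]
  L3: h(528,148)=(528*31+148)%997=564 -> [564]
  root = 564 != target 446
Candidate B: set leaf[5] = 52 -> leaves = [61, 53, 33, 58, 5, 52, 83, 13]
  L0: [61, 53, 33, 58, 5, 52, 83, 13]
  L1: h(61,53)=(61*31+53)%997=947 h(33,58)=(33*31+58)%997=84 h(5,52)=(5*31+52)%997=207 h(83,13)=(83*31+13)%997=592 -> [947, 84, 207, 592]
  L2: h(947,84)=(947*31+84)%997=528 h(207,592)=(207*31+592)%997=30 -> [528, 30]
  L3: h(528,30)=(528*31+30)%997=446 -> [446]
  root = 446 == target 446  ** MATCH **
Candidate C: set leaf[3] = 95 -> leaves = [61, 53, 33, 95, 5, 24, 83, 13]
  L0: [61, 53, 33, 95, 5, 24, 83, 13]
  L1: h(61,53)=(61*31+53)%997=947 h(33,95)=(33*31+95)%997=121 h(5,24)=(5*31+24)%997=179 h(83,13)=(83*31+13)%997=592 -> [947, 121, 179, 592]
  L2: h(947,121)=(947*31+121)%997=565 h(179,592)=(179*31+592)%997=159 -> [565, 159]
  L3: h(565,159)=(565*31+159)%997=725 -> [725]
  root = 725 != target 446
Candidate B produces the target root.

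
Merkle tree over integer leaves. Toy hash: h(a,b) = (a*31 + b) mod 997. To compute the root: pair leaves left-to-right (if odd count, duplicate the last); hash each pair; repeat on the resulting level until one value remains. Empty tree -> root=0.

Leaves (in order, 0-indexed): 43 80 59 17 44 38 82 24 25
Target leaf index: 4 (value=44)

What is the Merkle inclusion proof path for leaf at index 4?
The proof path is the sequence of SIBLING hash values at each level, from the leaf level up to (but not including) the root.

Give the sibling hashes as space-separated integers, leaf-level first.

Answer: 38 572 784 663

Derivation:
L0 (leaves): [43, 80, 59, 17, 44, 38, 82, 24, 25], target index=4
L1: h(43,80)=(43*31+80)%997=416 [pair 0] h(59,17)=(59*31+17)%997=849 [pair 1] h(44,38)=(44*31+38)%997=405 [pair 2] h(82,24)=(82*31+24)%997=572 [pair 3] h(25,25)=(25*31+25)%997=800 [pair 4] -> [416, 849, 405, 572, 800]
  Sibling for proof at L0: 38
L2: h(416,849)=(416*31+849)%997=784 [pair 0] h(405,572)=(405*31+572)%997=166 [pair 1] h(800,800)=(800*31+800)%997=675 [pair 2] -> [784, 166, 675]
  Sibling for proof at L1: 572
L3: h(784,166)=(784*31+166)%997=542 [pair 0] h(675,675)=(675*31+675)%997=663 [pair 1] -> [542, 663]
  Sibling for proof at L2: 784
L4: h(542,663)=(542*31+663)%997=516 [pair 0] -> [516]
  Sibling for proof at L3: 663
Root: 516
Proof path (sibling hashes from leaf to root): [38, 572, 784, 663]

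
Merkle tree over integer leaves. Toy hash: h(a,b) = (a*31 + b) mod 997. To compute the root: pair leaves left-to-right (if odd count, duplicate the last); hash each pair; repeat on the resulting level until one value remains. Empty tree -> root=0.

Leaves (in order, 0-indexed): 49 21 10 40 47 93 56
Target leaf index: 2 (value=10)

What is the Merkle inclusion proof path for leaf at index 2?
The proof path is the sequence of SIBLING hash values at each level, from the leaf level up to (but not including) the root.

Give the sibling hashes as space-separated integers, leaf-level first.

Answer: 40 543 989

Derivation:
L0 (leaves): [49, 21, 10, 40, 47, 93, 56], target index=2
L1: h(49,21)=(49*31+21)%997=543 [pair 0] h(10,40)=(10*31+40)%997=350 [pair 1] h(47,93)=(47*31+93)%997=553 [pair 2] h(56,56)=(56*31+56)%997=795 [pair 3] -> [543, 350, 553, 795]
  Sibling for proof at L0: 40
L2: h(543,350)=(543*31+350)%997=234 [pair 0] h(553,795)=(553*31+795)%997=989 [pair 1] -> [234, 989]
  Sibling for proof at L1: 543
L3: h(234,989)=(234*31+989)%997=267 [pair 0] -> [267]
  Sibling for proof at L2: 989
Root: 267
Proof path (sibling hashes from leaf to root): [40, 543, 989]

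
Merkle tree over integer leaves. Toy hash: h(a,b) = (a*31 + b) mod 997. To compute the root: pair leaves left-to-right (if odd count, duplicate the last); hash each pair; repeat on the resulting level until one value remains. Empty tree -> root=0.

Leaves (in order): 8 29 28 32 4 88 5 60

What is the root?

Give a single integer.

Answer: 787

Derivation:
L0: [8, 29, 28, 32, 4, 88, 5, 60]
L1: h(8,29)=(8*31+29)%997=277 h(28,32)=(28*31+32)%997=900 h(4,88)=(4*31+88)%997=212 h(5,60)=(5*31+60)%997=215 -> [277, 900, 212, 215]
L2: h(277,900)=(277*31+900)%997=514 h(212,215)=(212*31+215)%997=805 -> [514, 805]
L3: h(514,805)=(514*31+805)%997=787 -> [787]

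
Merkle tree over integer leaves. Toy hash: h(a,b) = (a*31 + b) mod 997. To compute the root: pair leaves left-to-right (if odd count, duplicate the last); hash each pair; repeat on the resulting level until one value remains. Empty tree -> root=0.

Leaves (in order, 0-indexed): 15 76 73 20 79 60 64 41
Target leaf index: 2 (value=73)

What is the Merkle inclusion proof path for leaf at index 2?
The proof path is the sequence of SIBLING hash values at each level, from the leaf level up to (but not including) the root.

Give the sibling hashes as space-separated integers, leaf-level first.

Answer: 20 541 44

Derivation:
L0 (leaves): [15, 76, 73, 20, 79, 60, 64, 41], target index=2
L1: h(15,76)=(15*31+76)%997=541 [pair 0] h(73,20)=(73*31+20)%997=289 [pair 1] h(79,60)=(79*31+60)%997=515 [pair 2] h(64,41)=(64*31+41)%997=31 [pair 3] -> [541, 289, 515, 31]
  Sibling for proof at L0: 20
L2: h(541,289)=(541*31+289)%997=111 [pair 0] h(515,31)=(515*31+31)%997=44 [pair 1] -> [111, 44]
  Sibling for proof at L1: 541
L3: h(111,44)=(111*31+44)%997=494 [pair 0] -> [494]
  Sibling for proof at L2: 44
Root: 494
Proof path (sibling hashes from leaf to root): [20, 541, 44]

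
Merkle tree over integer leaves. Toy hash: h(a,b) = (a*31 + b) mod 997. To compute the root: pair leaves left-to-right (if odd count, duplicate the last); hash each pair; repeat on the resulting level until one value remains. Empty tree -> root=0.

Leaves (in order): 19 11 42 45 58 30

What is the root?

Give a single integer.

Answer: 887

Derivation:
L0: [19, 11, 42, 45, 58, 30]
L1: h(19,11)=(19*31+11)%997=600 h(42,45)=(42*31+45)%997=350 h(58,30)=(58*31+30)%997=831 -> [600, 350, 831]
L2: h(600,350)=(600*31+350)%997=7 h(831,831)=(831*31+831)%997=670 -> [7, 670]
L3: h(7,670)=(7*31+670)%997=887 -> [887]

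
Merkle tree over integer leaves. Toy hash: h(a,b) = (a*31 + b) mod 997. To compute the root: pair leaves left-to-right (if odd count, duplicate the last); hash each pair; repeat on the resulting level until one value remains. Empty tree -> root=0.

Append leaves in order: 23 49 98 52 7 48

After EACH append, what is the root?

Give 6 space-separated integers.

After append 23 (leaves=[23]):
  L0: [23]
  root=23
After append 49 (leaves=[23, 49]):
  L0: [23, 49]
  L1: h(23,49)=(23*31+49)%997=762 -> [762]
  root=762
After append 98 (leaves=[23, 49, 98]):
  L0: [23, 49, 98]
  L1: h(23,49)=(23*31+49)%997=762 h(98,98)=(98*31+98)%997=145 -> [762, 145]
  L2: h(762,145)=(762*31+145)%997=836 -> [836]
  root=836
After append 52 (leaves=[23, 49, 98, 52]):
  L0: [23, 49, 98, 52]
  L1: h(23,49)=(23*31+49)%997=762 h(98,52)=(98*31+52)%997=99 -> [762, 99]
  L2: h(762,99)=(762*31+99)%997=790 -> [790]
  root=790
After append 7 (leaves=[23, 49, 98, 52, 7]):
  L0: [23, 49, 98, 52, 7]
  L1: h(23,49)=(23*31+49)%997=762 h(98,52)=(98*31+52)%997=99 h(7,7)=(7*31+7)%997=224 -> [762, 99, 224]
  L2: h(762,99)=(762*31+99)%997=790 h(224,224)=(224*31+224)%997=189 -> [790, 189]
  L3: h(790,189)=(790*31+189)%997=751 -> [751]
  root=751
After append 48 (leaves=[23, 49, 98, 52, 7, 48]):
  L0: [23, 49, 98, 52, 7, 48]
  L1: h(23,49)=(23*31+49)%997=762 h(98,52)=(98*31+52)%997=99 h(7,48)=(7*31+48)%997=265 -> [762, 99, 265]
  L2: h(762,99)=(762*31+99)%997=790 h(265,265)=(265*31+265)%997=504 -> [790, 504]
  L3: h(790,504)=(790*31+504)%997=69 -> [69]
  root=69

Answer: 23 762 836 790 751 69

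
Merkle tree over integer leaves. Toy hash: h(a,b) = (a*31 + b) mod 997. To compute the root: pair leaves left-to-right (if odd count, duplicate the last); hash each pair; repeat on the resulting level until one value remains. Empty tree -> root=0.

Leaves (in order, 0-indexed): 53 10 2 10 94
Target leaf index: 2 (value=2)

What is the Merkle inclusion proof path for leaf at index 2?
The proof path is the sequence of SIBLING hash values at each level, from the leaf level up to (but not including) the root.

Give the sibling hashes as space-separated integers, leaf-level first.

Answer: 10 656 544

Derivation:
L0 (leaves): [53, 10, 2, 10, 94], target index=2
L1: h(53,10)=(53*31+10)%997=656 [pair 0] h(2,10)=(2*31+10)%997=72 [pair 1] h(94,94)=(94*31+94)%997=17 [pair 2] -> [656, 72, 17]
  Sibling for proof at L0: 10
L2: h(656,72)=(656*31+72)%997=468 [pair 0] h(17,17)=(17*31+17)%997=544 [pair 1] -> [468, 544]
  Sibling for proof at L1: 656
L3: h(468,544)=(468*31+544)%997=97 [pair 0] -> [97]
  Sibling for proof at L2: 544
Root: 97
Proof path (sibling hashes from leaf to root): [10, 656, 544]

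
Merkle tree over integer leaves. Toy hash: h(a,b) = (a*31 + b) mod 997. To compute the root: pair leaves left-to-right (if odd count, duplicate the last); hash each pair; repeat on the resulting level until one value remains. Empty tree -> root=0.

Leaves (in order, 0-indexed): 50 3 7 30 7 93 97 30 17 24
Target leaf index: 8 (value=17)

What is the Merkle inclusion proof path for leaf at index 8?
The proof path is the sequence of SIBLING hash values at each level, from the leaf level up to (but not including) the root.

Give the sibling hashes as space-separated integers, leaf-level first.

L0 (leaves): [50, 3, 7, 30, 7, 93, 97, 30, 17, 24], target index=8
L1: h(50,3)=(50*31+3)%997=556 [pair 0] h(7,30)=(7*31+30)%997=247 [pair 1] h(7,93)=(7*31+93)%997=310 [pair 2] h(97,30)=(97*31+30)%997=46 [pair 3] h(17,24)=(17*31+24)%997=551 [pair 4] -> [556, 247, 310, 46, 551]
  Sibling for proof at L0: 24
L2: h(556,247)=(556*31+247)%997=534 [pair 0] h(310,46)=(310*31+46)%997=683 [pair 1] h(551,551)=(551*31+551)%997=683 [pair 2] -> [534, 683, 683]
  Sibling for proof at L1: 551
L3: h(534,683)=(534*31+683)%997=288 [pair 0] h(683,683)=(683*31+683)%997=919 [pair 1] -> [288, 919]
  Sibling for proof at L2: 683
L4: h(288,919)=(288*31+919)%997=874 [pair 0] -> [874]
  Sibling for proof at L3: 288
Root: 874
Proof path (sibling hashes from leaf to root): [24, 551, 683, 288]

Answer: 24 551 683 288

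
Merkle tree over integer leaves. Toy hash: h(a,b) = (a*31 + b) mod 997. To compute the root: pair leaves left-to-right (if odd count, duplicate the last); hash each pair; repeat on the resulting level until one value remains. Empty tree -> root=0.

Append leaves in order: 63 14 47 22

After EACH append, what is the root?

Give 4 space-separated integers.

After append 63 (leaves=[63]):
  L0: [63]
  root=63
After append 14 (leaves=[63, 14]):
  L0: [63, 14]
  L1: h(63,14)=(63*31+14)%997=970 -> [970]
  root=970
After append 47 (leaves=[63, 14, 47]):
  L0: [63, 14, 47]
  L1: h(63,14)=(63*31+14)%997=970 h(47,47)=(47*31+47)%997=507 -> [970, 507]
  L2: h(970,507)=(970*31+507)%997=667 -> [667]
  root=667
After append 22 (leaves=[63, 14, 47, 22]):
  L0: [63, 14, 47, 22]
  L1: h(63,14)=(63*31+14)%997=970 h(47,22)=(47*31+22)%997=482 -> [970, 482]
  L2: h(970,482)=(970*31+482)%997=642 -> [642]
  root=642

Answer: 63 970 667 642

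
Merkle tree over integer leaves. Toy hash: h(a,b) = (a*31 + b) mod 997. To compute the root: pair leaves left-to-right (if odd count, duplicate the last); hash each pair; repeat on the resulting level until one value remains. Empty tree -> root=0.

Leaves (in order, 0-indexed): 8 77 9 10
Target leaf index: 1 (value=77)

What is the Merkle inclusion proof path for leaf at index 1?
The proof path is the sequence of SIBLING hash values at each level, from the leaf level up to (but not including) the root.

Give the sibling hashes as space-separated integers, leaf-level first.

L0 (leaves): [8, 77, 9, 10], target index=1
L1: h(8,77)=(8*31+77)%997=325 [pair 0] h(9,10)=(9*31+10)%997=289 [pair 1] -> [325, 289]
  Sibling for proof at L0: 8
L2: h(325,289)=(325*31+289)%997=394 [pair 0] -> [394]
  Sibling for proof at L1: 289
Root: 394
Proof path (sibling hashes from leaf to root): [8, 289]

Answer: 8 289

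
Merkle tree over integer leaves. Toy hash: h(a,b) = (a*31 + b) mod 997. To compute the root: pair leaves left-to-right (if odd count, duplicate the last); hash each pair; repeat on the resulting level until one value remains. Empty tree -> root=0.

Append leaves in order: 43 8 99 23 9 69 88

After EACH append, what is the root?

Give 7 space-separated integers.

After append 43 (leaves=[43]):
  L0: [43]
  root=43
After append 8 (leaves=[43, 8]):
  L0: [43, 8]
  L1: h(43,8)=(43*31+8)%997=344 -> [344]
  root=344
After append 99 (leaves=[43, 8, 99]):
  L0: [43, 8, 99]
  L1: h(43,8)=(43*31+8)%997=344 h(99,99)=(99*31+99)%997=177 -> [344, 177]
  L2: h(344,177)=(344*31+177)%997=871 -> [871]
  root=871
After append 23 (leaves=[43, 8, 99, 23]):
  L0: [43, 8, 99, 23]
  L1: h(43,8)=(43*31+8)%997=344 h(99,23)=(99*31+23)%997=101 -> [344, 101]
  L2: h(344,101)=(344*31+101)%997=795 -> [795]
  root=795
After append 9 (leaves=[43, 8, 99, 23, 9]):
  L0: [43, 8, 99, 23, 9]
  L1: h(43,8)=(43*31+8)%997=344 h(99,23)=(99*31+23)%997=101 h(9,9)=(9*31+9)%997=288 -> [344, 101, 288]
  L2: h(344,101)=(344*31+101)%997=795 h(288,288)=(288*31+288)%997=243 -> [795, 243]
  L3: h(795,243)=(795*31+243)%997=960 -> [960]
  root=960
After append 69 (leaves=[43, 8, 99, 23, 9, 69]):
  L0: [43, 8, 99, 23, 9, 69]
  L1: h(43,8)=(43*31+8)%997=344 h(99,23)=(99*31+23)%997=101 h(9,69)=(9*31+69)%997=348 -> [344, 101, 348]
  L2: h(344,101)=(344*31+101)%997=795 h(348,348)=(348*31+348)%997=169 -> [795, 169]
  L3: h(795,169)=(795*31+169)%997=886 -> [886]
  root=886
After append 88 (leaves=[43, 8, 99, 23, 9, 69, 88]):
  L0: [43, 8, 99, 23, 9, 69, 88]
  L1: h(43,8)=(43*31+8)%997=344 h(99,23)=(99*31+23)%997=101 h(9,69)=(9*31+69)%997=348 h(88,88)=(88*31+88)%997=822 -> [344, 101, 348, 822]
  L2: h(344,101)=(344*31+101)%997=795 h(348,822)=(348*31+822)%997=643 -> [795, 643]
  L3: h(795,643)=(795*31+643)%997=363 -> [363]
  root=363

Answer: 43 344 871 795 960 886 363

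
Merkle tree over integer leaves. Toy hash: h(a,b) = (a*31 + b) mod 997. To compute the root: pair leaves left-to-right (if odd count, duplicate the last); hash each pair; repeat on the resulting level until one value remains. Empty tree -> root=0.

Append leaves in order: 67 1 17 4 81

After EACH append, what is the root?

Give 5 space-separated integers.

Answer: 67 84 157 144 669

Derivation:
After append 67 (leaves=[67]):
  L0: [67]
  root=67
After append 1 (leaves=[67, 1]):
  L0: [67, 1]
  L1: h(67,1)=(67*31+1)%997=84 -> [84]
  root=84
After append 17 (leaves=[67, 1, 17]):
  L0: [67, 1, 17]
  L1: h(67,1)=(67*31+1)%997=84 h(17,17)=(17*31+17)%997=544 -> [84, 544]
  L2: h(84,544)=(84*31+544)%997=157 -> [157]
  root=157
After append 4 (leaves=[67, 1, 17, 4]):
  L0: [67, 1, 17, 4]
  L1: h(67,1)=(67*31+1)%997=84 h(17,4)=(17*31+4)%997=531 -> [84, 531]
  L2: h(84,531)=(84*31+531)%997=144 -> [144]
  root=144
After append 81 (leaves=[67, 1, 17, 4, 81]):
  L0: [67, 1, 17, 4, 81]
  L1: h(67,1)=(67*31+1)%997=84 h(17,4)=(17*31+4)%997=531 h(81,81)=(81*31+81)%997=598 -> [84, 531, 598]
  L2: h(84,531)=(84*31+531)%997=144 h(598,598)=(598*31+598)%997=193 -> [144, 193]
  L3: h(144,193)=(144*31+193)%997=669 -> [669]
  root=669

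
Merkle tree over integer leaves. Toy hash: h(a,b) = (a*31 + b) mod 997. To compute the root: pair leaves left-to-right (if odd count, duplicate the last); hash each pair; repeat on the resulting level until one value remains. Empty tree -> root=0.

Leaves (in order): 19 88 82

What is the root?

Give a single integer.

Answer: 680

Derivation:
L0: [19, 88, 82]
L1: h(19,88)=(19*31+88)%997=677 h(82,82)=(82*31+82)%997=630 -> [677, 630]
L2: h(677,630)=(677*31+630)%997=680 -> [680]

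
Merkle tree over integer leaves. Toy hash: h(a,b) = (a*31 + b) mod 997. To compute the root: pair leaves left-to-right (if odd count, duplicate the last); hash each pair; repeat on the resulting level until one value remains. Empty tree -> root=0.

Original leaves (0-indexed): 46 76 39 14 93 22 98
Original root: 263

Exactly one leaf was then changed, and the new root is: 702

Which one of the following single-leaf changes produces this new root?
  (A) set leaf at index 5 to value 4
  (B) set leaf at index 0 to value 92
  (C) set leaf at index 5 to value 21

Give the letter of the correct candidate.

Original leaves: [46, 76, 39, 14, 93, 22, 98]
Target new root: 702
Try each candidate change and compute the resulting root:
Candidate A: set leaf[5] = 4 -> leaves = [46, 76, 39, 14, 93, 4, 98]
  L0: [46, 76, 39, 14, 93, 4, 98]
  L1: h(46,76)=(46*31+76)%997=505 h(39,14)=(39*31+14)%997=226 h(93,4)=(93*31+4)%997=893 h(98,98)=(98*31+98)%997=145 -> [505, 226, 893, 145]
  L2: h(505,226)=(505*31+226)%997=926 h(893,145)=(893*31+145)%997=909 -> [926, 909]
  L3: h(926,909)=(926*31+909)%997=702 -> [702]
  root = 702 == target 702  ** MATCH **
Candidate B: set leaf[0] = 92 -> leaves = [92, 76, 39, 14, 93, 22, 98]
  L0: [92, 76, 39, 14, 93, 22, 98]
  L1: h(92,76)=(92*31+76)%997=934 h(39,14)=(39*31+14)%997=226 h(93,22)=(93*31+22)%997=911 h(98,98)=(98*31+98)%997=145 -> [934, 226, 911, 145]
  L2: h(934,226)=(934*31+226)%997=267 h(911,145)=(911*31+145)%997=470 -> [267, 470]
  L3: h(267,470)=(267*31+470)%997=771 -> [771]
  root = 771 != target 702
Candidate C: set leaf[5] = 21 -> leaves = [46, 76, 39, 14, 93, 21, 98]
  L0: [46, 76, 39, 14, 93, 21, 98]
  L1: h(46,76)=(46*31+76)%997=505 h(39,14)=(39*31+14)%997=226 h(93,21)=(93*31+21)%997=910 h(98,98)=(98*31+98)%997=145 -> [505, 226, 910, 145]
  L2: h(505,226)=(505*31+226)%997=926 h(910,145)=(910*31+145)%997=439 -> [926, 439]
  L3: h(926,439)=(926*31+439)%997=232 -> [232]
  root = 232 != target 702
Candidate A produces the target root.

Answer: A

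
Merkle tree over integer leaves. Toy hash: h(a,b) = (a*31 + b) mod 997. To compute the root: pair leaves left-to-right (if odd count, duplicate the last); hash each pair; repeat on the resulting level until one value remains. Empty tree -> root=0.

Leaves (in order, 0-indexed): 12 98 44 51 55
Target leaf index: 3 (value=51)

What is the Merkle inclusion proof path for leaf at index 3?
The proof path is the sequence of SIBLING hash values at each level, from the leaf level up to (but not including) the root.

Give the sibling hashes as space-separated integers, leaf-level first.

L0 (leaves): [12, 98, 44, 51, 55], target index=3
L1: h(12,98)=(12*31+98)%997=470 [pair 0] h(44,51)=(44*31+51)%997=418 [pair 1] h(55,55)=(55*31+55)%997=763 [pair 2] -> [470, 418, 763]
  Sibling for proof at L0: 44
L2: h(470,418)=(470*31+418)%997=33 [pair 0] h(763,763)=(763*31+763)%997=488 [pair 1] -> [33, 488]
  Sibling for proof at L1: 470
L3: h(33,488)=(33*31+488)%997=514 [pair 0] -> [514]
  Sibling for proof at L2: 488
Root: 514
Proof path (sibling hashes from leaf to root): [44, 470, 488]

Answer: 44 470 488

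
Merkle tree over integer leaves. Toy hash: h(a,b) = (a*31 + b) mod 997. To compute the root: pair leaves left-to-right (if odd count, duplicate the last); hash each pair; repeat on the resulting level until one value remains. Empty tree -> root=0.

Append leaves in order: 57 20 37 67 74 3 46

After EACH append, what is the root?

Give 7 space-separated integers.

After append 57 (leaves=[57]):
  L0: [57]
  root=57
After append 20 (leaves=[57, 20]):
  L0: [57, 20]
  L1: h(57,20)=(57*31+20)%997=790 -> [790]
  root=790
After append 37 (leaves=[57, 20, 37]):
  L0: [57, 20, 37]
  L1: h(57,20)=(57*31+20)%997=790 h(37,37)=(37*31+37)%997=187 -> [790, 187]
  L2: h(790,187)=(790*31+187)%997=749 -> [749]
  root=749
After append 67 (leaves=[57, 20, 37, 67]):
  L0: [57, 20, 37, 67]
  L1: h(57,20)=(57*31+20)%997=790 h(37,67)=(37*31+67)%997=217 -> [790, 217]
  L2: h(790,217)=(790*31+217)%997=779 -> [779]
  root=779
After append 74 (leaves=[57, 20, 37, 67, 74]):
  L0: [57, 20, 37, 67, 74]
  L1: h(57,20)=(57*31+20)%997=790 h(37,67)=(37*31+67)%997=217 h(74,74)=(74*31+74)%997=374 -> [790, 217, 374]
  L2: h(790,217)=(790*31+217)%997=779 h(374,374)=(374*31+374)%997=4 -> [779, 4]
  L3: h(779,4)=(779*31+4)%997=225 -> [225]
  root=225
After append 3 (leaves=[57, 20, 37, 67, 74, 3]):
  L0: [57, 20, 37, 67, 74, 3]
  L1: h(57,20)=(57*31+20)%997=790 h(37,67)=(37*31+67)%997=217 h(74,3)=(74*31+3)%997=303 -> [790, 217, 303]
  L2: h(790,217)=(790*31+217)%997=779 h(303,303)=(303*31+303)%997=723 -> [779, 723]
  L3: h(779,723)=(779*31+723)%997=944 -> [944]
  root=944
After append 46 (leaves=[57, 20, 37, 67, 74, 3, 46]):
  L0: [57, 20, 37, 67, 74, 3, 46]
  L1: h(57,20)=(57*31+20)%997=790 h(37,67)=(37*31+67)%997=217 h(74,3)=(74*31+3)%997=303 h(46,46)=(46*31+46)%997=475 -> [790, 217, 303, 475]
  L2: h(790,217)=(790*31+217)%997=779 h(303,475)=(303*31+475)%997=895 -> [779, 895]
  L3: h(779,895)=(779*31+895)%997=119 -> [119]
  root=119

Answer: 57 790 749 779 225 944 119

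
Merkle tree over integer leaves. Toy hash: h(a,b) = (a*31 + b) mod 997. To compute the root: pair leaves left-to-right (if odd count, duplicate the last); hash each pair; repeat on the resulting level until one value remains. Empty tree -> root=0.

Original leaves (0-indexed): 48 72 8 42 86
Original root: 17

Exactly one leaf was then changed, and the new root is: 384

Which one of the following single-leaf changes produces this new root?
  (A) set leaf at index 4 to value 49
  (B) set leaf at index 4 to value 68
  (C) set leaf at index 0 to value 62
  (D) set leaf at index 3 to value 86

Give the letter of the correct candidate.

Answer: D

Derivation:
Original leaves: [48, 72, 8, 42, 86]
Target new root: 384
Try each candidate change and compute the resulting root:
Candidate A: set leaf[4] = 49 -> leaves = [48, 72, 8, 42, 49]
  L0: [48, 72, 8, 42, 49]
  L1: h(48,72)=(48*31+72)%997=563 h(8,42)=(8*31+42)%997=290 h(49,49)=(49*31+49)%997=571 -> [563, 290, 571]
  L2: h(563,290)=(563*31+290)%997=794 h(571,571)=(571*31+571)%997=326 -> [794, 326]
  L3: h(794,326)=(794*31+326)%997=15 -> [15]
  root = 15 != target 384
Candidate B: set leaf[4] = 68 -> leaves = [48, 72, 8, 42, 68]
  L0: [48, 72, 8, 42, 68]
  L1: h(48,72)=(48*31+72)%997=563 h(8,42)=(8*31+42)%997=290 h(68,68)=(68*31+68)%997=182 -> [563, 290, 182]
  L2: h(563,290)=(563*31+290)%997=794 h(182,182)=(182*31+182)%997=839 -> [794, 839]
  L3: h(794,839)=(794*31+839)%997=528 -> [528]
  root = 528 != target 384
Candidate C: set leaf[0] = 62 -> leaves = [62, 72, 8, 42, 86]
  L0: [62, 72, 8, 42, 86]
  L1: h(62,72)=(62*31+72)%997=0 h(8,42)=(8*31+42)%997=290 h(86,86)=(86*31+86)%997=758 -> [0, 290, 758]
  L2: h(0,290)=(0*31+290)%997=290 h(758,758)=(758*31+758)%997=328 -> [290, 328]
  L3: h(290,328)=(290*31+328)%997=345 -> [345]
  root = 345 != target 384
Candidate D: set leaf[3] = 86 -> leaves = [48, 72, 8, 86, 86]
  L0: [48, 72, 8, 86, 86]
  L1: h(48,72)=(48*31+72)%997=563 h(8,86)=(8*31+86)%997=334 h(86,86)=(86*31+86)%997=758 -> [563, 334, 758]
  L2: h(563,334)=(563*31+334)%997=838 h(758,758)=(758*31+758)%997=328 -> [838, 328]
  L3: h(838,328)=(838*31+328)%997=384 -> [384]
  root = 384 == target 384  ** MATCH **
Candidate D produces the target root.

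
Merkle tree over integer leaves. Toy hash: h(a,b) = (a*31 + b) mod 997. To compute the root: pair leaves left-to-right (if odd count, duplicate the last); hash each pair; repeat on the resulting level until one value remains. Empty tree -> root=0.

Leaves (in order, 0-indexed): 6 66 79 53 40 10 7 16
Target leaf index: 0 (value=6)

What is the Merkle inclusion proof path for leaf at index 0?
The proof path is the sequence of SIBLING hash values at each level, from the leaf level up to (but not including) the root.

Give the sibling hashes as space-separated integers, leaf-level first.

L0 (leaves): [6, 66, 79, 53, 40, 10, 7, 16], target index=0
L1: h(6,66)=(6*31+66)%997=252 [pair 0] h(79,53)=(79*31+53)%997=508 [pair 1] h(40,10)=(40*31+10)%997=253 [pair 2] h(7,16)=(7*31+16)%997=233 [pair 3] -> [252, 508, 253, 233]
  Sibling for proof at L0: 66
L2: h(252,508)=(252*31+508)%997=344 [pair 0] h(253,233)=(253*31+233)%997=100 [pair 1] -> [344, 100]
  Sibling for proof at L1: 508
L3: h(344,100)=(344*31+100)%997=794 [pair 0] -> [794]
  Sibling for proof at L2: 100
Root: 794
Proof path (sibling hashes from leaf to root): [66, 508, 100]

Answer: 66 508 100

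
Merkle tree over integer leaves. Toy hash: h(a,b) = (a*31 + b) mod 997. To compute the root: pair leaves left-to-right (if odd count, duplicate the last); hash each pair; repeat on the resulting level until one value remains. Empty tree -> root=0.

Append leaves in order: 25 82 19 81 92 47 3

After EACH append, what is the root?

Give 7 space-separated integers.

Answer: 25 857 256 318 378 932 123

Derivation:
After append 25 (leaves=[25]):
  L0: [25]
  root=25
After append 82 (leaves=[25, 82]):
  L0: [25, 82]
  L1: h(25,82)=(25*31+82)%997=857 -> [857]
  root=857
After append 19 (leaves=[25, 82, 19]):
  L0: [25, 82, 19]
  L1: h(25,82)=(25*31+82)%997=857 h(19,19)=(19*31+19)%997=608 -> [857, 608]
  L2: h(857,608)=(857*31+608)%997=256 -> [256]
  root=256
After append 81 (leaves=[25, 82, 19, 81]):
  L0: [25, 82, 19, 81]
  L1: h(25,82)=(25*31+82)%997=857 h(19,81)=(19*31+81)%997=670 -> [857, 670]
  L2: h(857,670)=(857*31+670)%997=318 -> [318]
  root=318
After append 92 (leaves=[25, 82, 19, 81, 92]):
  L0: [25, 82, 19, 81, 92]
  L1: h(25,82)=(25*31+82)%997=857 h(19,81)=(19*31+81)%997=670 h(92,92)=(92*31+92)%997=950 -> [857, 670, 950]
  L2: h(857,670)=(857*31+670)%997=318 h(950,950)=(950*31+950)%997=490 -> [318, 490]
  L3: h(318,490)=(318*31+490)%997=378 -> [378]
  root=378
After append 47 (leaves=[25, 82, 19, 81, 92, 47]):
  L0: [25, 82, 19, 81, 92, 47]
  L1: h(25,82)=(25*31+82)%997=857 h(19,81)=(19*31+81)%997=670 h(92,47)=(92*31+47)%997=905 -> [857, 670, 905]
  L2: h(857,670)=(857*31+670)%997=318 h(905,905)=(905*31+905)%997=47 -> [318, 47]
  L3: h(318,47)=(318*31+47)%997=932 -> [932]
  root=932
After append 3 (leaves=[25, 82, 19, 81, 92, 47, 3]):
  L0: [25, 82, 19, 81, 92, 47, 3]
  L1: h(25,82)=(25*31+82)%997=857 h(19,81)=(19*31+81)%997=670 h(92,47)=(92*31+47)%997=905 h(3,3)=(3*31+3)%997=96 -> [857, 670, 905, 96]
  L2: h(857,670)=(857*31+670)%997=318 h(905,96)=(905*31+96)%997=235 -> [318, 235]
  L3: h(318,235)=(318*31+235)%997=123 -> [123]
  root=123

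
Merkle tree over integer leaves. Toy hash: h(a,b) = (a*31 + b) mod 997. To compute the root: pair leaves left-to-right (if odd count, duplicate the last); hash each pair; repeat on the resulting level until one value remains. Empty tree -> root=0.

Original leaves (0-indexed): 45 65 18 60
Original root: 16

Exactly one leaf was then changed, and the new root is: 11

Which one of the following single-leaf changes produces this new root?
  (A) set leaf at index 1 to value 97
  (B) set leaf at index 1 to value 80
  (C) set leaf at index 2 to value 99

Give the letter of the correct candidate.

Answer: A

Derivation:
Original leaves: [45, 65, 18, 60]
Target new root: 11
Try each candidate change and compute the resulting root:
Candidate A: set leaf[1] = 97 -> leaves = [45, 97, 18, 60]
  L0: [45, 97, 18, 60]
  L1: h(45,97)=(45*31+97)%997=495 h(18,60)=(18*31+60)%997=618 -> [495, 618]
  L2: h(495,618)=(495*31+618)%997=11 -> [11]
  root = 11 == target 11  ** MATCH **
Candidate B: set leaf[1] = 80 -> leaves = [45, 80, 18, 60]
  L0: [45, 80, 18, 60]
  L1: h(45,80)=(45*31+80)%997=478 h(18,60)=(18*31+60)%997=618 -> [478, 618]
  L2: h(478,618)=(478*31+618)%997=481 -> [481]
  root = 481 != target 11
Candidate C: set leaf[2] = 99 -> leaves = [45, 65, 99, 60]
  L0: [45, 65, 99, 60]
  L1: h(45,65)=(45*31+65)%997=463 h(99,60)=(99*31+60)%997=138 -> [463, 138]
  L2: h(463,138)=(463*31+138)%997=533 -> [533]
  root = 533 != target 11
Candidate A produces the target root.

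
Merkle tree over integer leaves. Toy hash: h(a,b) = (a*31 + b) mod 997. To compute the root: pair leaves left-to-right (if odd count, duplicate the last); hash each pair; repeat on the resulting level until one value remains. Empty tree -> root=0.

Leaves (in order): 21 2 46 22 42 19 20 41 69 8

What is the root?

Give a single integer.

L0: [21, 2, 46, 22, 42, 19, 20, 41, 69, 8]
L1: h(21,2)=(21*31+2)%997=653 h(46,22)=(46*31+22)%997=451 h(42,19)=(42*31+19)%997=324 h(20,41)=(20*31+41)%997=661 h(69,8)=(69*31+8)%997=153 -> [653, 451, 324, 661, 153]
L2: h(653,451)=(653*31+451)%997=754 h(324,661)=(324*31+661)%997=735 h(153,153)=(153*31+153)%997=908 -> [754, 735, 908]
L3: h(754,735)=(754*31+735)%997=181 h(908,908)=(908*31+908)%997=143 -> [181, 143]
L4: h(181,143)=(181*31+143)%997=769 -> [769]

Answer: 769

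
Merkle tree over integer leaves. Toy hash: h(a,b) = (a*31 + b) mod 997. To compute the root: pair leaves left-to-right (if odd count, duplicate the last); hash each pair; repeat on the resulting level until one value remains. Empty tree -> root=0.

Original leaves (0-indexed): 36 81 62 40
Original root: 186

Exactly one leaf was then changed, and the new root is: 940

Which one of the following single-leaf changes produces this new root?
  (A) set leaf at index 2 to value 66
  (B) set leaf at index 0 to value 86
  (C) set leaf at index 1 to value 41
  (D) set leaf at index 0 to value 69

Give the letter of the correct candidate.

Original leaves: [36, 81, 62, 40]
Target new root: 940
Try each candidate change and compute the resulting root:
Candidate A: set leaf[2] = 66 -> leaves = [36, 81, 66, 40]
  L0: [36, 81, 66, 40]
  L1: h(36,81)=(36*31+81)%997=200 h(66,40)=(66*31+40)%997=92 -> [200, 92]
  L2: h(200,92)=(200*31+92)%997=310 -> [310]
  root = 310 != target 940
Candidate B: set leaf[0] = 86 -> leaves = [86, 81, 62, 40]
  L0: [86, 81, 62, 40]
  L1: h(86,81)=(86*31+81)%997=753 h(62,40)=(62*31+40)%997=965 -> [753, 965]
  L2: h(753,965)=(753*31+965)%997=380 -> [380]
  root = 380 != target 940
Candidate C: set leaf[1] = 41 -> leaves = [36, 41, 62, 40]
  L0: [36, 41, 62, 40]
  L1: h(36,41)=(36*31+41)%997=160 h(62,40)=(62*31+40)%997=965 -> [160, 965]
  L2: h(160,965)=(160*31+965)%997=940 -> [940]
  root = 940 == target 940  ** MATCH **
Candidate D: set leaf[0] = 69 -> leaves = [69, 81, 62, 40]
  L0: [69, 81, 62, 40]
  L1: h(69,81)=(69*31+81)%997=226 h(62,40)=(62*31+40)%997=965 -> [226, 965]
  L2: h(226,965)=(226*31+965)%997=992 -> [992]
  root = 992 != target 940
Candidate C produces the target root.

Answer: C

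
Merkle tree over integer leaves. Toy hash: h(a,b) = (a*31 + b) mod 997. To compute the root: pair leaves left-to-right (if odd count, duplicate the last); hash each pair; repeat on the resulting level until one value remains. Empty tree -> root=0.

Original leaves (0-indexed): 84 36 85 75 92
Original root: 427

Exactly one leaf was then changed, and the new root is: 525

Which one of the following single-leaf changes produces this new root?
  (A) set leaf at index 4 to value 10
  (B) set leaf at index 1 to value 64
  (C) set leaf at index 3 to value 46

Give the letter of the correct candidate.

Answer: C

Derivation:
Original leaves: [84, 36, 85, 75, 92]
Target new root: 525
Try each candidate change and compute the resulting root:
Candidate A: set leaf[4] = 10 -> leaves = [84, 36, 85, 75, 10]
  L0: [84, 36, 85, 75, 10]
  L1: h(84,36)=(84*31+36)%997=646 h(85,75)=(85*31+75)%997=716 h(10,10)=(10*31+10)%997=320 -> [646, 716, 320]
  L2: h(646,716)=(646*31+716)%997=802 h(320,320)=(320*31+320)%997=270 -> [802, 270]
  L3: h(802,270)=(802*31+270)%997=207 -> [207]
  root = 207 != target 525
Candidate B: set leaf[1] = 64 -> leaves = [84, 64, 85, 75, 92]
  L0: [84, 64, 85, 75, 92]
  L1: h(84,64)=(84*31+64)%997=674 h(85,75)=(85*31+75)%997=716 h(92,92)=(92*31+92)%997=950 -> [674, 716, 950]
  L2: h(674,716)=(674*31+716)%997=673 h(950,950)=(950*31+950)%997=490 -> [673, 490]
  L3: h(673,490)=(673*31+490)%997=416 -> [416]
  root = 416 != target 525
Candidate C: set leaf[3] = 46 -> leaves = [84, 36, 85, 46, 92]
  L0: [84, 36, 85, 46, 92]
  L1: h(84,36)=(84*31+36)%997=646 h(85,46)=(85*31+46)%997=687 h(92,92)=(92*31+92)%997=950 -> [646, 687, 950]
  L2: h(646,687)=(646*31+687)%997=773 h(950,950)=(950*31+950)%997=490 -> [773, 490]
  L3: h(773,490)=(773*31+490)%997=525 -> [525]
  root = 525 == target 525  ** MATCH **
Candidate C produces the target root.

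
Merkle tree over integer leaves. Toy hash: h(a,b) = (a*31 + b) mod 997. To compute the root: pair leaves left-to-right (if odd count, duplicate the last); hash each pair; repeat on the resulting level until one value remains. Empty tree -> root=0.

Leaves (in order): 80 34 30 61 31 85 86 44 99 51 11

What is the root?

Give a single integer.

L0: [80, 34, 30, 61, 31, 85, 86, 44, 99, 51, 11]
L1: h(80,34)=(80*31+34)%997=520 h(30,61)=(30*31+61)%997=991 h(31,85)=(31*31+85)%997=49 h(86,44)=(86*31+44)%997=716 h(99,51)=(99*31+51)%997=129 h(11,11)=(11*31+11)%997=352 -> [520, 991, 49, 716, 129, 352]
L2: h(520,991)=(520*31+991)%997=162 h(49,716)=(49*31+716)%997=241 h(129,352)=(129*31+352)%997=363 -> [162, 241, 363]
L3: h(162,241)=(162*31+241)%997=278 h(363,363)=(363*31+363)%997=649 -> [278, 649]
L4: h(278,649)=(278*31+649)%997=294 -> [294]

Answer: 294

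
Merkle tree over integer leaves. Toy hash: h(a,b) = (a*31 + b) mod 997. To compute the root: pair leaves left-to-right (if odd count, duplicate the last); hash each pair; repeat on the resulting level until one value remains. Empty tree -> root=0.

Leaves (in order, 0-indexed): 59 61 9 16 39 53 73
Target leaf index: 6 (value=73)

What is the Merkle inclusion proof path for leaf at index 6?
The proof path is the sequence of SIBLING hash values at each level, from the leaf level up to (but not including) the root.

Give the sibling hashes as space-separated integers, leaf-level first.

L0 (leaves): [59, 61, 9, 16, 39, 53, 73], target index=6
L1: h(59,61)=(59*31+61)%997=893 [pair 0] h(9,16)=(9*31+16)%997=295 [pair 1] h(39,53)=(39*31+53)%997=265 [pair 2] h(73,73)=(73*31+73)%997=342 [pair 3] -> [893, 295, 265, 342]
  Sibling for proof at L0: 73
L2: h(893,295)=(893*31+295)%997=62 [pair 0] h(265,342)=(265*31+342)%997=581 [pair 1] -> [62, 581]
  Sibling for proof at L1: 265
L3: h(62,581)=(62*31+581)%997=509 [pair 0] -> [509]
  Sibling for proof at L2: 62
Root: 509
Proof path (sibling hashes from leaf to root): [73, 265, 62]

Answer: 73 265 62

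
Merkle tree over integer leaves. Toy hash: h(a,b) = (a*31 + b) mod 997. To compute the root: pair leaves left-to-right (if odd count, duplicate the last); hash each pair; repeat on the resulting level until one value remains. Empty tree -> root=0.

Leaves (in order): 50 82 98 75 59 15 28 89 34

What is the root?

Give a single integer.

L0: [50, 82, 98, 75, 59, 15, 28, 89, 34]
L1: h(50,82)=(50*31+82)%997=635 h(98,75)=(98*31+75)%997=122 h(59,15)=(59*31+15)%997=847 h(28,89)=(28*31+89)%997=957 h(34,34)=(34*31+34)%997=91 -> [635, 122, 847, 957, 91]
L2: h(635,122)=(635*31+122)%997=864 h(847,957)=(847*31+957)%997=295 h(91,91)=(91*31+91)%997=918 -> [864, 295, 918]
L3: h(864,295)=(864*31+295)%997=160 h(918,918)=(918*31+918)%997=463 -> [160, 463]
L4: h(160,463)=(160*31+463)%997=438 -> [438]

Answer: 438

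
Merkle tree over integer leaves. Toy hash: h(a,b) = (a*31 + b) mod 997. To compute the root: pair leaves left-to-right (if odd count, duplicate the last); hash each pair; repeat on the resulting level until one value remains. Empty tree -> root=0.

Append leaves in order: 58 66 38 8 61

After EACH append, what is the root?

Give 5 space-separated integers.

Answer: 58 867 177 147 222

Derivation:
After append 58 (leaves=[58]):
  L0: [58]
  root=58
After append 66 (leaves=[58, 66]):
  L0: [58, 66]
  L1: h(58,66)=(58*31+66)%997=867 -> [867]
  root=867
After append 38 (leaves=[58, 66, 38]):
  L0: [58, 66, 38]
  L1: h(58,66)=(58*31+66)%997=867 h(38,38)=(38*31+38)%997=219 -> [867, 219]
  L2: h(867,219)=(867*31+219)%997=177 -> [177]
  root=177
After append 8 (leaves=[58, 66, 38, 8]):
  L0: [58, 66, 38, 8]
  L1: h(58,66)=(58*31+66)%997=867 h(38,8)=(38*31+8)%997=189 -> [867, 189]
  L2: h(867,189)=(867*31+189)%997=147 -> [147]
  root=147
After append 61 (leaves=[58, 66, 38, 8, 61]):
  L0: [58, 66, 38, 8, 61]
  L1: h(58,66)=(58*31+66)%997=867 h(38,8)=(38*31+8)%997=189 h(61,61)=(61*31+61)%997=955 -> [867, 189, 955]
  L2: h(867,189)=(867*31+189)%997=147 h(955,955)=(955*31+955)%997=650 -> [147, 650]
  L3: h(147,650)=(147*31+650)%997=222 -> [222]
  root=222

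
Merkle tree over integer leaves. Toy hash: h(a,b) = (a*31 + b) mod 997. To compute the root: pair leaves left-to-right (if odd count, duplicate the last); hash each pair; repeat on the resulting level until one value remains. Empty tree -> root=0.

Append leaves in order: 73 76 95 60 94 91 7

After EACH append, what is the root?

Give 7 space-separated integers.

Answer: 73 345 774 739 522 426 636

Derivation:
After append 73 (leaves=[73]):
  L0: [73]
  root=73
After append 76 (leaves=[73, 76]):
  L0: [73, 76]
  L1: h(73,76)=(73*31+76)%997=345 -> [345]
  root=345
After append 95 (leaves=[73, 76, 95]):
  L0: [73, 76, 95]
  L1: h(73,76)=(73*31+76)%997=345 h(95,95)=(95*31+95)%997=49 -> [345, 49]
  L2: h(345,49)=(345*31+49)%997=774 -> [774]
  root=774
After append 60 (leaves=[73, 76, 95, 60]):
  L0: [73, 76, 95, 60]
  L1: h(73,76)=(73*31+76)%997=345 h(95,60)=(95*31+60)%997=14 -> [345, 14]
  L2: h(345,14)=(345*31+14)%997=739 -> [739]
  root=739
After append 94 (leaves=[73, 76, 95, 60, 94]):
  L0: [73, 76, 95, 60, 94]
  L1: h(73,76)=(73*31+76)%997=345 h(95,60)=(95*31+60)%997=14 h(94,94)=(94*31+94)%997=17 -> [345, 14, 17]
  L2: h(345,14)=(345*31+14)%997=739 h(17,17)=(17*31+17)%997=544 -> [739, 544]
  L3: h(739,544)=(739*31+544)%997=522 -> [522]
  root=522
After append 91 (leaves=[73, 76, 95, 60, 94, 91]):
  L0: [73, 76, 95, 60, 94, 91]
  L1: h(73,76)=(73*31+76)%997=345 h(95,60)=(95*31+60)%997=14 h(94,91)=(94*31+91)%997=14 -> [345, 14, 14]
  L2: h(345,14)=(345*31+14)%997=739 h(14,14)=(14*31+14)%997=448 -> [739, 448]
  L3: h(739,448)=(739*31+448)%997=426 -> [426]
  root=426
After append 7 (leaves=[73, 76, 95, 60, 94, 91, 7]):
  L0: [73, 76, 95, 60, 94, 91, 7]
  L1: h(73,76)=(73*31+76)%997=345 h(95,60)=(95*31+60)%997=14 h(94,91)=(94*31+91)%997=14 h(7,7)=(7*31+7)%997=224 -> [345, 14, 14, 224]
  L2: h(345,14)=(345*31+14)%997=739 h(14,224)=(14*31+224)%997=658 -> [739, 658]
  L3: h(739,658)=(739*31+658)%997=636 -> [636]
  root=636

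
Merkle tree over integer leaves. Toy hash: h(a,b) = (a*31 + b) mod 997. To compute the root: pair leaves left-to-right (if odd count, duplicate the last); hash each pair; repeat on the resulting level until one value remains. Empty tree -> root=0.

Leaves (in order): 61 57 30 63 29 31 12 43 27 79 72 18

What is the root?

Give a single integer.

Answer: 579

Derivation:
L0: [61, 57, 30, 63, 29, 31, 12, 43, 27, 79, 72, 18]
L1: h(61,57)=(61*31+57)%997=951 h(30,63)=(30*31+63)%997=993 h(29,31)=(29*31+31)%997=930 h(12,43)=(12*31+43)%997=415 h(27,79)=(27*31+79)%997=916 h(72,18)=(72*31+18)%997=256 -> [951, 993, 930, 415, 916, 256]
L2: h(951,993)=(951*31+993)%997=564 h(930,415)=(930*31+415)%997=332 h(916,256)=(916*31+256)%997=736 -> [564, 332, 736]
L3: h(564,332)=(564*31+332)%997=867 h(736,736)=(736*31+736)%997=621 -> [867, 621]
L4: h(867,621)=(867*31+621)%997=579 -> [579]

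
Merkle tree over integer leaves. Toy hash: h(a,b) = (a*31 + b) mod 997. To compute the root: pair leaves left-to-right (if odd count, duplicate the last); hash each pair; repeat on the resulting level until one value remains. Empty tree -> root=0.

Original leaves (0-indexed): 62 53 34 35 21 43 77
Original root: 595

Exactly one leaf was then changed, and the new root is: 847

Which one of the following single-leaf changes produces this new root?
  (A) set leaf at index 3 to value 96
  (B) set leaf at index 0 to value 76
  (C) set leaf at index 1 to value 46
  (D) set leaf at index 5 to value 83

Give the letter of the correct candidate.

Original leaves: [62, 53, 34, 35, 21, 43, 77]
Target new root: 847
Try each candidate change and compute the resulting root:
Candidate A: set leaf[3] = 96 -> leaves = [62, 53, 34, 96, 21, 43, 77]
  L0: [62, 53, 34, 96, 21, 43, 77]
  L1: h(62,53)=(62*31+53)%997=978 h(34,96)=(34*31+96)%997=153 h(21,43)=(21*31+43)%997=694 h(77,77)=(77*31+77)%997=470 -> [978, 153, 694, 470]
  L2: h(978,153)=(978*31+153)%997=561 h(694,470)=(694*31+470)%997=50 -> [561, 50]
  L3: h(561,50)=(561*31+50)%997=492 -> [492]
  root = 492 != target 847
Candidate B: set leaf[0] = 76 -> leaves = [76, 53, 34, 35, 21, 43, 77]
  L0: [76, 53, 34, 35, 21, 43, 77]
  L1: h(76,53)=(76*31+53)%997=415 h(34,35)=(34*31+35)%997=92 h(21,43)=(21*31+43)%997=694 h(77,77)=(77*31+77)%997=470 -> [415, 92, 694, 470]
  L2: h(415,92)=(415*31+92)%997=993 h(694,470)=(694*31+470)%997=50 -> [993, 50]
  L3: h(993,50)=(993*31+50)%997=923 -> [923]
  root = 923 != target 847
Candidate C: set leaf[1] = 46 -> leaves = [62, 46, 34, 35, 21, 43, 77]
  L0: [62, 46, 34, 35, 21, 43, 77]
  L1: h(62,46)=(62*31+46)%997=971 h(34,35)=(34*31+35)%997=92 h(21,43)=(21*31+43)%997=694 h(77,77)=(77*31+77)%997=470 -> [971, 92, 694, 470]
  L2: h(971,92)=(971*31+92)%997=283 h(694,470)=(694*31+470)%997=50 -> [283, 50]
  L3: h(283,50)=(283*31+50)%997=847 -> [847]
  root = 847 == target 847  ** MATCH **
Candidate D: set leaf[5] = 83 -> leaves = [62, 53, 34, 35, 21, 83, 77]
  L0: [62, 53, 34, 35, 21, 83, 77]
  L1: h(62,53)=(62*31+53)%997=978 h(34,35)=(34*31+35)%997=92 h(21,83)=(21*31+83)%997=734 h(77,77)=(77*31+77)%997=470 -> [978, 92, 734, 470]
  L2: h(978,92)=(978*31+92)%997=500 h(734,470)=(734*31+470)%997=293 -> [500, 293]
  L3: h(500,293)=(500*31+293)%997=838 -> [838]
  root = 838 != target 847
Candidate C produces the target root.

Answer: C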